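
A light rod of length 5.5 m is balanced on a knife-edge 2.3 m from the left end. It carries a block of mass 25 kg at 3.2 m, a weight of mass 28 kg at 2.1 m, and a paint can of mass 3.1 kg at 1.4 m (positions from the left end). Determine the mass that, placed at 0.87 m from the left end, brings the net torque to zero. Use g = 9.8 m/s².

Take moments about the knife-edge (at 2.3 m from the left end).
Block: 25 × 9.8 = 245 N down at 3.2 m → arm 0.9 m, τ = 245 × 0.9 = 220.5 N·m clockwise.
Weight: 28 × 9.8 = 274.4 N down at 2.1 m → arm 0.2 m, τ = 274.4 × 0.2 = 54.88 N·m counterclockwise.
Paint can: 3.1 × 9.8 = 30.38 N down at 1.4 m → arm 0.9 m, τ = 30.38 × 0.9 = 27.34 N·m counterclockwise.
Net moment of known loads = 138.3 N·m clockwise.
An unknown mass m at 0.87 m has arm 1.43 m; its moment is m·g·1.43 counterclockwise.
Στ = 0 ⇒ m × 9.8 × 1.43 = 138.3 ⇒ m = 138.3 / (9.8 × 1.43) = 9.87 kg.

m ≈ 9.87 kg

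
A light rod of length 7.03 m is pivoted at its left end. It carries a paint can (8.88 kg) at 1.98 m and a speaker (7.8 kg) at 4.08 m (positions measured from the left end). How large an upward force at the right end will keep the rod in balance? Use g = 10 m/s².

F ≈ 70.3 N

Choose the left end as the axis so the unknown pivot reaction has zero arm there.
Paint can: 8.88 × 10 = 88.8 N down at 1.98 m → arm 1.98 m, τ = 88.8 × 1.98 = 175.8 N·m clockwise.
Speaker: 7.8 × 10 = 78 N down at 4.08 m → arm 4.08 m, τ = 78 × 4.08 = 318.2 N·m clockwise.
Net moment of the loads = 494 N·m clockwise.
The upward force F acts at the right end, arm 7.03 m, giving F × 7.03 counterclockwise.
Setting net torque to zero: F × 7.03 = 494 → F = 494 / 7.03 = 70.3 N.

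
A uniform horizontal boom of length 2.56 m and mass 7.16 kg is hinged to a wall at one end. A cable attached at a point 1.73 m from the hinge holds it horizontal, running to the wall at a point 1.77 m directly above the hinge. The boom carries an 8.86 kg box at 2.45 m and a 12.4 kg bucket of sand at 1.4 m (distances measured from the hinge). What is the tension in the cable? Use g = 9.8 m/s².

About the hinge:
Beam weight: 7.16 × 9.8 = 70.17 N down at 1.28 m → arm 1.28 m, τ = 70.17 × 1.28 = 89.82 N·m clockwise.
Box: 8.86 × 9.8 = 86.83 N down at 2.45 m → arm 2.45 m, τ = 86.83 × 2.45 = 212.7 N·m clockwise.
Bucket of sand: 12.4 × 9.8 = 121.5 N down at 1.4 m → arm 1.4 m, τ = 121.5 × 1.4 = 170.1 N·m clockwise.
Total clockwise load moment = 472.6 N·m.
The cable tension T acts at 1.73 m; only its component perpendicular to the boom, T sinθ, produces torque. sinθ = h/√(h²+d²) = 1.77/√(1.77²+1.73²) = 0.7151.
Balancing moments: T × 1.73 × 0.7151 = 472.6, giving T = 472.6 / 1.237 = 382 N.

T ≈ 382 N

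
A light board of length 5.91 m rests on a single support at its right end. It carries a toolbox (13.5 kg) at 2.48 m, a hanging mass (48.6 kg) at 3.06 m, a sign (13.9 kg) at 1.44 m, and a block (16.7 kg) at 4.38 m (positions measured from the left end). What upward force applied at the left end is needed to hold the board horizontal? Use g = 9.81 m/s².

F ≈ 452 N

Choose the right end as the axis so the unknown pivot reaction has zero arm there.
Toolbox: 13.5 × 9.81 = 132.4 N down at 2.48 m → arm 3.43 m, τ = 132.4 × 3.43 = 454.1 N·m counterclockwise.
Hanging mass: 48.6 × 9.81 = 476.8 N down at 3.06 m → arm 2.85 m, τ = 476.8 × 2.85 = 1359 N·m counterclockwise.
Sign: 13.9 × 9.81 = 136.4 N down at 1.44 m → arm 4.47 m, τ = 136.4 × 4.47 = 609.7 N·m counterclockwise.
Block: 16.7 × 9.81 = 163.8 N down at 4.38 m → arm 1.53 m, τ = 163.8 × 1.53 = 250.6 N·m counterclockwise.
Net moment of the loads = 2673 N·m counterclockwise.
The upward force F acts at the left end, arm 5.91 m, giving F × 5.91 clockwise.
For rotational equilibrium, F × 5.91 = 2673, so F = 2673 / 5.91 = 452 N.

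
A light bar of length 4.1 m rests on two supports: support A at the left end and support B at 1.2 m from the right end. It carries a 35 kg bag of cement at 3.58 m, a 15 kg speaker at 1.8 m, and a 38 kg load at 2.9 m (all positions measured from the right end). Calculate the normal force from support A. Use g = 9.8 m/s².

About support B:
Bag of cement: 35 × 9.8 = 343 N down at 3.58 m → arm 2.38 m, τ = 343 × 2.38 = 816.3 N·m counterclockwise.
Speaker: 15 × 9.8 = 147 N down at 1.8 m → arm 0.6 m, τ = 147 × 0.6 = 88.2 N·m counterclockwise.
Load: 38 × 9.8 = 372.4 N down at 2.9 m → arm 1.7 m, τ = 372.4 × 1.7 = 633.1 N·m counterclockwise.
Net load moment about support B = 1538 N·m counterclockwise.
Reaction R at support A is upward at 4.1 m, arm 2.9 m → moment R × 2.9 clockwise.
Στ = 0 ⇒ R × 2.9 = 1538 ⇒ R = 530 N.

R_A ≈ 530 N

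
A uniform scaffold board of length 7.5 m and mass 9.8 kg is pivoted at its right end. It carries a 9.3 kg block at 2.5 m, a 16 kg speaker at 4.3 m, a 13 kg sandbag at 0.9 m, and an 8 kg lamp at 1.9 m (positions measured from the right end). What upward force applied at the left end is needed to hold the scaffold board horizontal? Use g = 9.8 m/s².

F ≈ 203 N

Sum moments about the right end (the unknown pivot reaction has zero arm there).
Beam weight: 9.8 × 9.8 = 96.04 N down at 3.75 m → arm 3.75 m, τ = 96.04 × 3.75 = 360.2 N·m counterclockwise.
Block: 9.3 × 9.8 = 91.14 N down at 2.5 m → arm 2.5 m, τ = 91.14 × 2.5 = 227.8 N·m counterclockwise.
Speaker: 16 × 9.8 = 156.8 N down at 4.3 m → arm 4.3 m, τ = 156.8 × 4.3 = 674.2 N·m counterclockwise.
Sandbag: 13 × 9.8 = 127.4 N down at 0.9 m → arm 0.9 m, τ = 127.4 × 0.9 = 114.7 N·m counterclockwise.
Lamp: 8 × 9.8 = 78.4 N down at 1.9 m → arm 1.9 m, τ = 78.4 × 1.9 = 149 N·m counterclockwise.
Net moment of the loads = 1526 N·m counterclockwise.
The upward force F acts at the left end, arm 7.5 m, giving F × 7.5 clockwise.
Setting net torque to zero: F × 7.5 = 1526 → F = 1526 / 7.5 = 203 N.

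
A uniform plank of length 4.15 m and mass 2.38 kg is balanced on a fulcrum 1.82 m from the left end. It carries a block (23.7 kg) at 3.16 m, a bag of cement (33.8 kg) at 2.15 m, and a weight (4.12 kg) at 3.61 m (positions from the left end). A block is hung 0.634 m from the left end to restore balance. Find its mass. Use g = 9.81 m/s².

m ≈ 42.9 kg

Sum moments about the fulcrum (at 1.82 m from the left end) (the support reaction has zero arm there).
Beam weight: 2.38 × 9.81 = 23.35 N down at 2.075 m → arm 0.255 m, τ = 23.35 × 0.255 = 5.954 N·m clockwise.
Block: 23.7 × 9.81 = 232.5 N down at 3.16 m → arm 1.34 m, τ = 232.5 × 1.34 = 311.6 N·m clockwise.
Bag of cement: 33.8 × 9.81 = 331.6 N down at 2.15 m → arm 0.33 m, τ = 331.6 × 0.33 = 109.4 N·m clockwise.
Weight: 4.12 × 9.81 = 40.42 N down at 3.61 m → arm 1.79 m, τ = 40.42 × 1.79 = 72.35 N·m clockwise.
Net moment of known loads = 499.3 N·m clockwise.
An unknown mass m at 0.634 m has arm 1.186 m; its moment is m·g·1.186 counterclockwise.
Στ = 0 ⇒ m × 9.81 × 1.186 = 499.3 ⇒ m = 499.3 / (9.81 × 1.186) = 42.9 kg.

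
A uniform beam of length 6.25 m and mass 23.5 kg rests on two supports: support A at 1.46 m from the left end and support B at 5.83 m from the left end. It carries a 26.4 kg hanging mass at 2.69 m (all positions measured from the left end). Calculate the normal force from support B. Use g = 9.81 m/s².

R_B ≈ 161 N

Take moments about support A.
Beam weight: 23.5 × 9.81 = 230.5 N down at 3.125 m → arm 1.665 m, τ = 230.5 × 1.665 = 383.8 N·m clockwise.
Hanging mass: 26.4 × 9.81 = 259 N down at 2.69 m → arm 1.23 m, τ = 259 × 1.23 = 318.6 N·m clockwise.
Net load moment about support A = 702.4 N·m clockwise.
Reaction R at support B is upward at 5.83 m, arm 4.37 m → moment R × 4.37 counterclockwise.
Balancing moments: R × 4.37 = 702.4, giving R = 161 N.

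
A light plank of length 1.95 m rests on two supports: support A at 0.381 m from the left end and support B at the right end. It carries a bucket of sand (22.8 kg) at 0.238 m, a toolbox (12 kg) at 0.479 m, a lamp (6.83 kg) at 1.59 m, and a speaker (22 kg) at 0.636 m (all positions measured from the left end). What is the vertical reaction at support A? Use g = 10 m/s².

R_A ≈ 561 N

Choose support B as the axis so its reaction then has zero moment arm.
Bucket of sand: 22.8 × 10 = 228 N down at 0.238 m → arm 1.712 m, τ = 228 × 1.712 = 390.3 N·m counterclockwise.
Toolbox: 12 × 10 = 120 N down at 0.479 m → arm 1.471 m, τ = 120 × 1.471 = 176.5 N·m counterclockwise.
Lamp: 6.83 × 10 = 68.3 N down at 1.59 m → arm 0.36 m, τ = 68.3 × 0.36 = 24.59 N·m counterclockwise.
Speaker: 22 × 10 = 220 N down at 0.636 m → arm 1.314 m, τ = 220 × 1.314 = 289.1 N·m counterclockwise.
Net load moment about support B = 880.5 N·m counterclockwise.
Reaction R at support A is upward at 0.381 m, arm 1.569 m → moment R × 1.569 clockwise.
Setting net torque to zero: R × 1.569 = 880.5 → R = 561 N.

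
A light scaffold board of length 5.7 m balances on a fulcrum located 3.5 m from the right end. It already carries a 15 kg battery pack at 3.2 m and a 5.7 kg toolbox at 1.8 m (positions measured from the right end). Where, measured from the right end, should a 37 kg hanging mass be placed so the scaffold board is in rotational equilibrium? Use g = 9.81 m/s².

Sum moments about the fulcrum (at 3.5 m from the right end) (the support reaction has zero arm there).
Battery pack: 15 × 9.81 = 147.2 N down at 3.2 m → arm 0.3 m, τ = 147.2 × 0.3 = 44.16 N·m clockwise.
Toolbox: 5.7 × 9.81 = 55.92 N down at 1.8 m → arm 1.7 m, τ = 55.92 × 1.7 = 95.06 N·m clockwise.
Net moment of existing loads = 139.2 N·m clockwise.
The hanging mass weighs 37 × 9.81 = 363 N and must supply an equal counterclockwise moment, so its lever arm about the fulcrum is 139.2 / 363 = 0.383 m.
That puts it at 3.5 + 0.383 = 3.88 m from the right end.

x ≈ 3.88 m from the right end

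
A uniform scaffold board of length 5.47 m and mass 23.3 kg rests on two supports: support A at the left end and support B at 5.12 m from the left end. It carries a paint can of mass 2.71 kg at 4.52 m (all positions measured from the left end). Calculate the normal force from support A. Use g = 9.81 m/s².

Choose support B as the axis so its reaction then has zero moment arm.
Beam weight: 23.3 × 9.81 = 228.6 N down at 2.735 m → arm 2.385 m, τ = 228.6 × 2.385 = 545.2 N·m counterclockwise.
Paint can: 2.71 × 9.81 = 26.59 N down at 4.52 m → arm 0.6 m, τ = 26.59 × 0.6 = 15.95 N·m counterclockwise.
Net load moment about support B = 561.2 N·m counterclockwise.
Reaction R at support A is upward at 0 m, arm 5.12 m → moment R × 5.12 clockwise.
For rotational equilibrium, R × 5.12 = 561.2, so R = 110 N.

R_A ≈ 110 N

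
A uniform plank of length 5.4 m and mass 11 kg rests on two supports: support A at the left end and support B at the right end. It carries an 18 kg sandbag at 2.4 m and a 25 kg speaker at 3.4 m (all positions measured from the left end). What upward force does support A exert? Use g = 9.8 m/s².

R_A ≈ 243 N

Sum moments about support B (its reaction then has zero moment arm).
Beam weight: 11 × 9.8 = 107.8 N down at 2.7 m → arm 2.7 m, τ = 107.8 × 2.7 = 291.1 N·m counterclockwise.
Sandbag: 18 × 9.8 = 176.4 N down at 2.4 m → arm 3 m, τ = 176.4 × 3 = 529.2 N·m counterclockwise.
Speaker: 25 × 9.8 = 245 N down at 3.4 m → arm 2 m, τ = 245 × 2 = 490 N·m counterclockwise.
Net load moment about support B = 1310 N·m counterclockwise.
Reaction R at support A is upward at 0 m, arm 5.4 m → moment R × 5.4 clockwise.
Στ = 0 ⇒ R × 5.4 = 1310 ⇒ R = 243 N.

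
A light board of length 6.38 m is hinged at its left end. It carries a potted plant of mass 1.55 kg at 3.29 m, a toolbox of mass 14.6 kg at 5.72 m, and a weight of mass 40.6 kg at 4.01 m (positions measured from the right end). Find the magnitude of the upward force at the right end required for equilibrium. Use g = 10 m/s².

Taking torques about the left end:
Potted plant: 1.55 × 10 = 15.5 N down at 3.29 m → arm 3.09 m, τ = 15.5 × 3.09 = 47.89 N·m clockwise.
Toolbox: 14.6 × 10 = 146 N down at 5.72 m → arm 0.66 m, τ = 146 × 0.66 = 96.36 N·m clockwise.
Weight: 40.6 × 10 = 406 N down at 4.01 m → arm 2.37 m, τ = 406 × 2.37 = 962.2 N·m clockwise.
Net moment of the loads = 1106 N·m clockwise.
The upward force F acts at the right end, arm 6.38 m, giving F × 6.38 counterclockwise.
Στ = 0 ⇒ F × 6.38 = 1106 ⇒ F = 1106 / 6.38 = 173 N.

F ≈ 173 N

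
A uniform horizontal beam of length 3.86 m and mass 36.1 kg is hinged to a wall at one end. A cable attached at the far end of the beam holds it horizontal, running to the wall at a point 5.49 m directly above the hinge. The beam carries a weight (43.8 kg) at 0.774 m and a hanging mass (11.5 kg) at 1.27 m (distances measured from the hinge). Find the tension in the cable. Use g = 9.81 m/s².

Taking torques about the hinge:
Beam weight: 36.1 × 9.81 = 354.1 N down at 1.93 m → arm 1.93 m, τ = 354.1 × 1.93 = 683.4 N·m clockwise.
Weight: 43.8 × 9.81 = 429.7 N down at 0.774 m → arm 0.774 m, τ = 429.7 × 0.774 = 332.6 N·m clockwise.
Hanging mass: 11.5 × 9.81 = 112.8 N down at 1.27 m → arm 1.27 m, τ = 112.8 × 1.27 = 143.3 N·m clockwise.
Total clockwise load moment = 1159 N·m.
The cable tension T acts at 3.86 m; only its component perpendicular to the beam, T sinθ, produces torque. sinθ = h/√(h²+d²) = 5.49/√(5.49²+3.86²) = 0.818.
Στ = 0 ⇒ T × 3.86 × 0.818 = 1159 ⇒ T = 1159 / 3.157 = 367 N.

T ≈ 367 N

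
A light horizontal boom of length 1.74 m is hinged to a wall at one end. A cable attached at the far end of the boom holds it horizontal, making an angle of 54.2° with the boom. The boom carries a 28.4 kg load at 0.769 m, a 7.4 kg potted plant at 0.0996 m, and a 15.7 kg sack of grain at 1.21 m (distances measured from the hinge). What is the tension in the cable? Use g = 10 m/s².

Sum moments about the hinge (the unknown hinge reaction has zero arm there).
Load: 28.4 × 10 = 284 N down at 0.769 m → arm 0.769 m, τ = 284 × 0.769 = 218.4 N·m clockwise.
Potted plant: 7.4 × 10 = 74 N down at 0.0996 m → arm 0.0996 m, τ = 74 × 0.0996 = 7.37 N·m clockwise.
Sack of grain: 15.7 × 10 = 157 N down at 1.21 m → arm 1.21 m, τ = 157 × 1.21 = 190 N·m clockwise.
Total clockwise load moment = 415.8 N·m.
The cable tension T acts at 1.74 m; only its component perpendicular to the boom, T sinθ, produces torque. sin 54.2° = 0.8111.
Balancing moments: T × 1.74 × 0.8111 = 415.8, giving T = 415.8 / 1.411 = 295 N.

T ≈ 295 N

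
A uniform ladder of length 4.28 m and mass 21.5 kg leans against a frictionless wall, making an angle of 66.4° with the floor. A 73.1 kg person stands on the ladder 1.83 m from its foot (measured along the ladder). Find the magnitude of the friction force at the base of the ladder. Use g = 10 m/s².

Choose the foot of the ladder as the axis so the floor normal and friction both act there and drop out.
Ladder weight 21.5×10 = 215 N acts at 2.14 m along the ladder; its horizontal arm is 2.14·cos66.4° = 0.8567 m → τ = 184.2 N·m clockwise.
Person: 73.1×10 = 731 N at 1.83 m → arm 0.7326 m → τ = 535.5 N·m clockwise.
Wall normal N acts horizontally at the top; its moment arm is the height L sinθ = 4.28·sin66.4° = 3.922 m, counterclockwise.
Στ = 0 ⇒ N × 3.922 = 719.7 ⇒ N = 184 N.
ΣFx = 0: friction at the foot balances the wall's push, so f = N_wall = 184 N.

f ≈ 184 N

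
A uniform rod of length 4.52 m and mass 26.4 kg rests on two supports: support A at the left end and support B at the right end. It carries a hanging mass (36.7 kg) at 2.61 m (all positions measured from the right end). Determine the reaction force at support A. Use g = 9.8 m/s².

Taking torques about support B:
Beam weight: 26.4 × 9.8 = 258.7 N down at 2.26 m → arm 2.26 m, τ = 258.7 × 2.26 = 584.7 N·m counterclockwise.
Hanging mass: 36.7 × 9.8 = 359.7 N down at 2.61 m → arm 2.61 m, τ = 359.7 × 2.61 = 938.8 N·m counterclockwise.
Net load moment about support B = 1524 N·m counterclockwise.
Reaction R at support A is upward at 4.52 m, arm 4.52 m → moment R × 4.52 clockwise.
Balancing moments: R × 4.52 = 1524, giving R = 337 N.

R_A ≈ 337 N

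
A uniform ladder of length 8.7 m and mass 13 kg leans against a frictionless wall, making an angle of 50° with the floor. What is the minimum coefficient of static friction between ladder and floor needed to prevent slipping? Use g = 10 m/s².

μ_min ≈ 0.42

About the foot of the ladder:
Ladder weight 13×10 = 130 N acts at 4.35 m along the ladder; its horizontal arm is 4.35·cos50° = 2.796 m → τ = 363.5 N·m clockwise.
Wall normal N acts horizontally at the top; its moment arm is the height L sinθ = 8.7·sin50° = 6.665 m, counterclockwise.
Setting net torque to zero: N × 6.665 = 363.5 → N = 54.54 N.
ΣFx = 0 ⇒ f = N_wall = 54.54 N. ΣFy = 0 ⇒ N_floor = 130 N.
μ_min = f / N_floor = 54.54 / 130 = 0.42.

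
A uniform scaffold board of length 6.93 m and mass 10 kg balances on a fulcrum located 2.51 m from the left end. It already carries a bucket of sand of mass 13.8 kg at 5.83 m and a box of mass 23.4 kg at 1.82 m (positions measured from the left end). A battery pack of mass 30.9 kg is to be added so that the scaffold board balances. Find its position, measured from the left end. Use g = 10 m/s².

Taking torques about the fulcrum (at 2.51 m from the left end):
Beam weight: 10 × 10 = 100 N down at 3.465 m → arm 0.955 m, τ = 100 × 0.955 = 95.5 N·m clockwise.
Bucket of sand: 13.8 × 10 = 138 N down at 5.83 m → arm 3.32 m, τ = 138 × 3.32 = 458.2 N·m clockwise.
Box: 23.4 × 10 = 234 N down at 1.82 m → arm 0.69 m, τ = 234 × 0.69 = 161.5 N·m counterclockwise.
Net moment of existing loads = 392.2 N·m clockwise.
The battery pack weighs 30.9 × 10 = 309 N and must supply an equal counterclockwise moment, so its lever arm about the fulcrum is 392.2 / 309 = 1.27 m.
That puts it at 2.51 − 1.27 = 1.24 m from the left end.

x ≈ 1.24 m from the left end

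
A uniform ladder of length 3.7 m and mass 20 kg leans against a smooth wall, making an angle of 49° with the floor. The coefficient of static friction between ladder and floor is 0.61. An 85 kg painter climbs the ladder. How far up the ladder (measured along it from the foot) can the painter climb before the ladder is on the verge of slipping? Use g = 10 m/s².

d ≈ 2.77 m

Taking torques about the foot of the ladder:
Ladder weight 20×10 = 200 N acts at 1.85 m along the ladder; its horizontal arm is 1.85·cos49° = 1.214 m → τ = 242.8 N·m clockwise.
Painter weight 85×10 = 850 N at distance d → arm d·cos49° → τ = 850·d·0.6561 clockwise.
Wall normal N at the top has arm L sinθ = 2.792 m counterclockwise, so Στ = 0 gives N·2.792 = 242.8 + 557.7·d.
ΣFy = 0 ⇒ N_floor = 1050 N, so the maximum friction is μ_s·N_floor = 0.61×1050 = 640.5 N. ΣFx = 0 ⇒ N_wall = f, so at the slipping point N = 640.5 N.
Substituting: 640.5×2.792 = 242.8 + 557.7·d ⇒ d = (1788 − 242.8) / 557.7 = 2.77 m.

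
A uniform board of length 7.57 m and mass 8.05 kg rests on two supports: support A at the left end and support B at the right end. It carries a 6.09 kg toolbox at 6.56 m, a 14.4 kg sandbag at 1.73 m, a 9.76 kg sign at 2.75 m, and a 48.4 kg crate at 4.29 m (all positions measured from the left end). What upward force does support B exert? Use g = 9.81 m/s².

R_B ≈ 427 N

Choose support A as the axis so its reaction then has zero moment arm.
Beam weight: 8.05 × 9.81 = 78.97 N down at 3.785 m → arm 3.785 m, τ = 78.97 × 3.785 = 298.9 N·m clockwise.
Toolbox: 6.09 × 9.81 = 59.74 N down at 6.56 m → arm 6.56 m, τ = 59.74 × 6.56 = 391.9 N·m clockwise.
Sandbag: 14.4 × 9.81 = 141.3 N down at 1.73 m → arm 1.73 m, τ = 141.3 × 1.73 = 244.4 N·m clockwise.
Sign: 9.76 × 9.81 = 95.75 N down at 2.75 m → arm 2.75 m, τ = 95.75 × 2.75 = 263.3 N·m clockwise.
Crate: 48.4 × 9.81 = 474.8 N down at 4.29 m → arm 4.29 m, τ = 474.8 × 4.29 = 2037 N·m clockwise.
Net load moment about support A = 3236 N·m clockwise.
Reaction R at support B is upward at 7.57 m, arm 7.57 m → moment R × 7.57 counterclockwise.
Setting net torque to zero: R × 7.57 = 3236 → R = 427 N.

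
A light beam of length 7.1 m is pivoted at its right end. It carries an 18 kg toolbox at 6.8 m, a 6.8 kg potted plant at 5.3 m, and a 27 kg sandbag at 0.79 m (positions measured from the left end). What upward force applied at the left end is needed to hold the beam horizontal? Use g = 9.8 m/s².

About the right end:
Toolbox: 18 × 9.8 = 176.4 N down at 6.8 m → arm 0.3 m, τ = 176.4 × 0.3 = 52.92 N·m counterclockwise.
Potted plant: 6.8 × 9.8 = 66.64 N down at 5.3 m → arm 1.8 m, τ = 66.64 × 1.8 = 120 N·m counterclockwise.
Sandbag: 27 × 9.8 = 264.6 N down at 0.79 m → arm 6.31 m, τ = 264.6 × 6.31 = 1670 N·m counterclockwise.
Net moment of the loads = 1843 N·m counterclockwise.
The upward force F acts at the left end, arm 7.1 m, giving F × 7.1 clockwise.
For rotational equilibrium, F × 7.1 = 1843, so F = 1843 / 7.1 = 260 N.

F ≈ 260 N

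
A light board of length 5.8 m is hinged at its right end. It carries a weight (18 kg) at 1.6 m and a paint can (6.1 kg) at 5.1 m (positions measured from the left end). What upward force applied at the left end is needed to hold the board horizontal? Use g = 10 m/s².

Choose the right end as the axis so the unknown pivot reaction has zero arm there.
Weight: 18 × 10 = 180 N down at 1.6 m → arm 4.2 m, τ = 180 × 4.2 = 756 N·m counterclockwise.
Paint can: 6.1 × 10 = 61 N down at 5.1 m → arm 0.7 m, τ = 61 × 0.7 = 42.7 N·m counterclockwise.
Net moment of the loads = 798.7 N·m counterclockwise.
The upward force F acts at the left end, arm 5.8 m, giving F × 5.8 clockwise.
Στ = 0 ⇒ F × 5.8 = 798.7 ⇒ F = 798.7 / 5.8 = 138 N.

F ≈ 138 N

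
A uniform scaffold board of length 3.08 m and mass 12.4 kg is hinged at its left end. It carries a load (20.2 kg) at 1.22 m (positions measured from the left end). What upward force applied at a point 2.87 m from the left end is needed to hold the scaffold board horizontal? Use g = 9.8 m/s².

F ≈ 149 N

About the left end:
Beam weight: 12.4 × 9.8 = 121.5 N down at 1.54 m → arm 1.54 m, τ = 121.5 × 1.54 = 187.1 N·m clockwise.
Load: 20.2 × 9.8 = 198 N down at 1.22 m → arm 1.22 m, τ = 198 × 1.22 = 241.6 N·m clockwise.
Net moment of the loads = 428.7 N·m clockwise.
The upward force F acts at a point 2.87 m from the left end, arm 2.87 m, giving F × 2.87 counterclockwise.
Setting net torque to zero: F × 2.87 = 428.7 → F = 428.7 / 2.87 = 149 N.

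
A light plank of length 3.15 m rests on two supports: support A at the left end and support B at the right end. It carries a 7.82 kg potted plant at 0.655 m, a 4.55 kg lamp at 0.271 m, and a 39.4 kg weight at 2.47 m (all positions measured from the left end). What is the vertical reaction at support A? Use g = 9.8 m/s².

About support B:
Potted plant: 7.82 × 9.8 = 76.64 N down at 0.655 m → arm 2.495 m, τ = 76.64 × 2.495 = 191.2 N·m counterclockwise.
Lamp: 4.55 × 9.8 = 44.59 N down at 0.271 m → arm 2.879 m, τ = 44.59 × 2.879 = 128.4 N·m counterclockwise.
Weight: 39.4 × 9.8 = 386.1 N down at 2.47 m → arm 0.68 m, τ = 386.1 × 0.68 = 262.5 N·m counterclockwise.
Net load moment about support B = 582.1 N·m counterclockwise.
Reaction R at support A is upward at 0 m, arm 3.15 m → moment R × 3.15 clockwise.
Balancing moments: R × 3.15 = 582.1, giving R = 185 N.

R_A ≈ 185 N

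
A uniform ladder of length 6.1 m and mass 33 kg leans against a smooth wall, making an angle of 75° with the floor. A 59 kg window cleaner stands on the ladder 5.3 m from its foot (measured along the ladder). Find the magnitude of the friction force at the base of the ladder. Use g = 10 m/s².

f ≈ 182 N

Sum moments about the foot of the ladder (the floor normal and friction both act there and drop out).
Ladder weight 33×10 = 330 N acts at 3.05 m along the ladder; its horizontal arm is 3.05·cos75° = 0.7894 m → τ = 260.5 N·m clockwise.
Window cleaner: 59×10 = 590 N at 5.3 m → arm 1.372 m → τ = 809.5 N·m clockwise.
Wall normal N acts horizontally at the top; its moment arm is the height L sinθ = 6.1·sin75° = 5.892 m, counterclockwise.
Στ = 0 ⇒ N × 5.892 = 1070 ⇒ N = 182 N.
ΣFx = 0: friction at the foot balances the wall's push, so f = N_wall = 182 N.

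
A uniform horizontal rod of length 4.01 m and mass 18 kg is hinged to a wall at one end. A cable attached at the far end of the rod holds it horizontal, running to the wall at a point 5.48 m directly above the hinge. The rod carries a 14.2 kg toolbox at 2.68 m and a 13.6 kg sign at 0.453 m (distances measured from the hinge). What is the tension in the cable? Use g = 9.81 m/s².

T ≈ 243 N

About the hinge:
Beam weight: 18 × 9.81 = 176.6 N down at 2.005 m → arm 2.005 m, τ = 176.6 × 2.005 = 354.1 N·m clockwise.
Toolbox: 14.2 × 9.81 = 139.3 N down at 2.68 m → arm 2.68 m, τ = 139.3 × 2.68 = 373.3 N·m clockwise.
Sign: 13.6 × 9.81 = 133.4 N down at 0.453 m → arm 0.453 m, τ = 133.4 × 0.453 = 60.43 N·m clockwise.
Total clockwise load moment = 787.8 N·m.
The cable tension T acts at 4.01 m; only its component perpendicular to the rod, T sinθ, produces torque. sinθ = h/√(h²+d²) = 5.48/√(5.48²+4.01²) = 0.807.
Balancing moments: T × 4.01 × 0.807 = 787.8, giving T = 787.8 / 3.236 = 243 N.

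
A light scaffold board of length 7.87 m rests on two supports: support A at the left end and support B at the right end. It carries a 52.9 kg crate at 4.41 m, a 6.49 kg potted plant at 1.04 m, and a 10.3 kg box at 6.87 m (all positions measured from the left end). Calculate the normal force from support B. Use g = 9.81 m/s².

R_B ≈ 387 N

Taking torques about support A:
Crate: 52.9 × 9.81 = 518.9 N down at 4.41 m → arm 4.41 m, τ = 518.9 × 4.41 = 2288 N·m clockwise.
Potted plant: 6.49 × 9.81 = 63.67 N down at 1.04 m → arm 1.04 m, τ = 63.67 × 1.04 = 66.22 N·m clockwise.
Box: 10.3 × 9.81 = 101 N down at 6.87 m → arm 6.87 m, τ = 101 × 6.87 = 693.9 N·m clockwise.
Net load moment about support A = 3048 N·m clockwise.
Reaction R at support B is upward at 7.87 m, arm 7.87 m → moment R × 7.87 counterclockwise.
For rotational equilibrium, R × 7.87 = 3048, so R = 387 N.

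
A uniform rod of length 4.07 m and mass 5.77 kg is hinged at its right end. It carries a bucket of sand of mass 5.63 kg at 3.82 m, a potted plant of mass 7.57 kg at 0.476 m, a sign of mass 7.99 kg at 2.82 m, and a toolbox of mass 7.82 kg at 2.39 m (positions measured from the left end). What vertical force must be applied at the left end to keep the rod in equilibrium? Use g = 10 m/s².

Choose the right end as the axis so the unknown pivot reaction has zero arm there.
Beam weight: 5.77 × 10 = 57.7 N down at 2.035 m → arm 2.035 m, τ = 57.7 × 2.035 = 117.4 N·m counterclockwise.
Bucket of sand: 5.63 × 10 = 56.3 N down at 3.82 m → arm 0.25 m, τ = 56.3 × 0.25 = 14.07 N·m counterclockwise.
Potted plant: 7.57 × 10 = 75.7 N down at 0.476 m → arm 3.594 m, τ = 75.7 × 3.594 = 272.1 N·m counterclockwise.
Sign: 7.99 × 10 = 79.9 N down at 2.82 m → arm 1.25 m, τ = 79.9 × 1.25 = 99.88 N·m counterclockwise.
Toolbox: 7.82 × 10 = 78.2 N down at 2.39 m → arm 1.68 m, τ = 78.2 × 1.68 = 131.4 N·m counterclockwise.
Net moment of the loads = 634.9 N·m counterclockwise.
The upward force F acts at the left end, arm 4.07 m, giving F × 4.07 clockwise.
Setting net torque to zero: F × 4.07 = 634.9 → F = 634.9 / 4.07 = 156 N.

F ≈ 156 N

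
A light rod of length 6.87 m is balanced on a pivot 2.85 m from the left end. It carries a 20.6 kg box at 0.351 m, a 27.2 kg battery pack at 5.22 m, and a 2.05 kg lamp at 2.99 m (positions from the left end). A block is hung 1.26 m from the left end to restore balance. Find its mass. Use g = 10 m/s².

m ≈ 8.35 kg

About the pivot (at 2.85 m from the left end):
Box: 20.6 × 10 = 206 N down at 0.351 m → arm 2.499 m, τ = 206 × 2.499 = 514.8 N·m counterclockwise.
Battery pack: 27.2 × 10 = 272 N down at 5.22 m → arm 2.37 m, τ = 272 × 2.37 = 644.6 N·m clockwise.
Lamp: 2.05 × 10 = 20.5 N down at 2.99 m → arm 0.14 m, τ = 20.5 × 0.14 = 2.87 N·m clockwise.
Net moment of known loads = 132.7 N·m clockwise.
An unknown mass m at 1.26 m has arm 1.59 m; its moment is m·g·1.59 counterclockwise.
Setting net torque to zero: m × 10 × 1.59 = 132.7 → m = 132.7 / (10 × 1.59) = 8.35 kg.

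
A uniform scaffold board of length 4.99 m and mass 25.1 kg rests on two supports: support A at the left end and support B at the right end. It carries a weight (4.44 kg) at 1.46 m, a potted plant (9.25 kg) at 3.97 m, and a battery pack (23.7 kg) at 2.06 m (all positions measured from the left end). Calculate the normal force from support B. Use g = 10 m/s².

R_B ≈ 310 N

Sum moments about support A (its reaction then has zero moment arm).
Beam weight: 25.1 × 10 = 251 N down at 2.495 m → arm 2.495 m, τ = 251 × 2.495 = 626.2 N·m clockwise.
Weight: 4.44 × 10 = 44.4 N down at 1.46 m → arm 1.46 m, τ = 44.4 × 1.46 = 64.82 N·m clockwise.
Potted plant: 9.25 × 10 = 92.5 N down at 3.97 m → arm 3.97 m, τ = 92.5 × 3.97 = 367.2 N·m clockwise.
Battery pack: 23.7 × 10 = 237 N down at 2.06 m → arm 2.06 m, τ = 237 × 2.06 = 488.2 N·m clockwise.
Net load moment about support A = 1546 N·m clockwise.
Reaction R at support B is upward at 4.99 m, arm 4.99 m → moment R × 4.99 counterclockwise.
Setting net torque to zero: R × 4.99 = 1546 → R = 310 N.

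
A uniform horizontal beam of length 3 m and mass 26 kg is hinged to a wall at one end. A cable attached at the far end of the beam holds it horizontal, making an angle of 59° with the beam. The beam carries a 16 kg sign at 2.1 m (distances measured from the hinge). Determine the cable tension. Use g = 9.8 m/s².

Sum moments about the hinge (the unknown hinge reaction has zero arm there).
Beam weight: 26 × 9.8 = 254.8 N down at 1.5 m → arm 1.5 m, τ = 254.8 × 1.5 = 382.2 N·m clockwise.
Sign: 16 × 9.8 = 156.8 N down at 2.1 m → arm 2.1 m, τ = 156.8 × 2.1 = 329.3 N·m clockwise.
Total clockwise load moment = 711.5 N·m.
The cable tension T acts at 3 m; only its component perpendicular to the beam, T sinθ, produces torque. sin 59° = 0.8572.
Στ = 0 ⇒ T × 3 × 0.8572 = 711.5 ⇒ T = 711.5 / 2.572 = 277 N.

T ≈ 277 N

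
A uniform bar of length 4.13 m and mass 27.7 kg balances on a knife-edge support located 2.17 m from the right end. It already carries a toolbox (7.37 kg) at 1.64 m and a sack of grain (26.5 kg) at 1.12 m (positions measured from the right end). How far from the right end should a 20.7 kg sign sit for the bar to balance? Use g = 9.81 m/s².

x ≈ 3.84 m from the right end

Choose the knife-edge support (at 2.17 m from the right end) as the axis so the support reaction has zero arm there.
Beam weight: 27.7 × 9.81 = 271.7 N down at 2.065 m → arm 0.105 m, τ = 271.7 × 0.105 = 28.53 N·m clockwise.
Toolbox: 7.37 × 9.81 = 72.3 N down at 1.64 m → arm 0.53 m, τ = 72.3 × 0.53 = 38.32 N·m clockwise.
Sack of grain: 26.5 × 9.81 = 260 N down at 1.12 m → arm 1.05 m, τ = 260 × 1.05 = 273 N·m clockwise.
Net moment of existing loads = 339.9 N·m clockwise.
The sign weighs 20.7 × 9.81 = 203.1 N and must supply an equal counterclockwise moment, so its lever arm about the knife-edge support is 339.9 / 203.1 = 1.67 m.
That puts it at 2.17 + 1.67 = 3.84 m from the right end.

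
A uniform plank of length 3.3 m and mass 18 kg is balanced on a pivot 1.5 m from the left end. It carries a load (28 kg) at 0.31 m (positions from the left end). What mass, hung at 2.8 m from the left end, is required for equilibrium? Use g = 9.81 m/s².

Take moments about the pivot (at 1.5 m from the left end).
Beam weight: 18 × 9.81 = 176.6 N down at 1.65 m → arm 0.15 m, τ = 176.6 × 0.15 = 26.49 N·m clockwise.
Load: 28 × 9.81 = 274.7 N down at 0.31 m → arm 1.19 m, τ = 274.7 × 1.19 = 326.9 N·m counterclockwise.
Net moment of known loads = 300.4 N·m counterclockwise.
An unknown mass m at 2.8 m has arm 1.3 m; its moment is m·g·1.3 clockwise.
Στ = 0 ⇒ m × 9.81 × 1.3 = 300.4 ⇒ m = 300.4 / (9.81 × 1.3) = 23.6 kg.

m ≈ 23.6 kg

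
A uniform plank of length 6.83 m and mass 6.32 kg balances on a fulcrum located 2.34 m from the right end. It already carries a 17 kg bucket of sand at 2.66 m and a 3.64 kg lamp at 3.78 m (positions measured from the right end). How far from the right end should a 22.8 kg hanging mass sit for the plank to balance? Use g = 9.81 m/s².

x ≈ 1.57 m from the right end

Choose the fulcrum (at 2.34 m from the right end) as the axis so the support reaction has zero arm there.
Beam weight: 6.32 × 9.81 = 62 N down at 3.415 m → arm 1.075 m, τ = 62 × 1.075 = 66.65 N·m counterclockwise.
Bucket of sand: 17 × 9.81 = 166.8 N down at 2.66 m → arm 0.32 m, τ = 166.8 × 0.32 = 53.38 N·m counterclockwise.
Lamp: 3.64 × 9.81 = 35.71 N down at 3.78 m → arm 1.44 m, τ = 35.71 × 1.44 = 51.42 N·m counterclockwise.
Net moment of existing loads = 171.4 N·m counterclockwise.
The hanging mass weighs 22.8 × 9.81 = 223.7 N and must supply an equal clockwise moment, so its lever arm about the fulcrum is 171.4 / 223.7 = 0.766 m.
That puts it at 2.34 − 0.766 = 1.57 m from the right end.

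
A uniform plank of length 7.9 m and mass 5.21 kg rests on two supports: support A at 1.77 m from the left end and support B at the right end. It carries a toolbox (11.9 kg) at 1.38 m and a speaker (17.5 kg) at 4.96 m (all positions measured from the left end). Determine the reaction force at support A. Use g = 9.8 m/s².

R_A ≈ 239 N

Taking torques about support B:
Beam weight: 5.21 × 9.8 = 51.06 N down at 3.95 m → arm 3.95 m, τ = 51.06 × 3.95 = 201.7 N·m counterclockwise.
Toolbox: 11.9 × 9.8 = 116.6 N down at 1.38 m → arm 6.52 m, τ = 116.6 × 6.52 = 760.2 N·m counterclockwise.
Speaker: 17.5 × 9.8 = 171.5 N down at 4.96 m → arm 2.94 m, τ = 171.5 × 2.94 = 504.2 N·m counterclockwise.
Net load moment about support B = 1466 N·m counterclockwise.
Reaction R at support A is upward at 1.77 m, arm 6.13 m → moment R × 6.13 clockwise.
Balancing moments: R × 6.13 = 1466, giving R = 239 N.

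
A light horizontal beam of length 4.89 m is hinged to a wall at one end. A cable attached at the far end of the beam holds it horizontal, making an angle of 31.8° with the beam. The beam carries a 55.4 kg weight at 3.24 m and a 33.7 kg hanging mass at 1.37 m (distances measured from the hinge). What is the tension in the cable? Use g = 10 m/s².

Sum moments about the hinge (the unknown hinge reaction has zero arm there).
Weight: 55.4 × 10 = 554 N down at 3.24 m → arm 3.24 m, τ = 554 × 3.24 = 1795 N·m clockwise.
Hanging mass: 33.7 × 10 = 337 N down at 1.37 m → arm 1.37 m, τ = 337 × 1.37 = 461.7 N·m clockwise.
Total clockwise load moment = 2257 N·m.
The cable tension T acts at 4.89 m; only its component perpendicular to the beam, T sinθ, produces torque. sin 31.8° = 0.527.
Balancing moments: T × 4.89 × 0.527 = 2257, giving T = 2257 / 2.577 = 876 N.

T ≈ 876 N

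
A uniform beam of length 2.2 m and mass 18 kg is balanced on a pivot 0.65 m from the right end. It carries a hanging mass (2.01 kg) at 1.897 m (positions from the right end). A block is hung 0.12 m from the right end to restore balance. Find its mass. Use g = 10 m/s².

Take moments about the pivot (at 0.65 m from the right end).
Beam weight: 18 × 10 = 180 N down at 1.1 m → arm 0.45 m, τ = 180 × 0.45 = 81 N·m counterclockwise.
Hanging mass: 2.01 × 10 = 20.1 N down at 1.897 m → arm 1.247 m, τ = 20.1 × 1.247 = 25.06 N·m counterclockwise.
Net moment of known loads = 106.1 N·m counterclockwise.
An unknown mass m at 0.12 m has arm 0.53 m; its moment is m·g·0.53 clockwise.
Setting net torque to zero: m × 10 × 0.53 = 106.1 → m = 106.1 / (10 × 0.53) = 20 kg.

m ≈ 20 kg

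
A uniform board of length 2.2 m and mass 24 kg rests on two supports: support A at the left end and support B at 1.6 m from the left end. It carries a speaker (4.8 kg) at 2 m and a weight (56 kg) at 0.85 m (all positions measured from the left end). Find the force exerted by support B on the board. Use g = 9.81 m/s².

R_B ≈ 513 N

Taking torques about support A:
Beam weight: 24 × 9.81 = 235.4 N down at 1.1 m → arm 1.1 m, τ = 235.4 × 1.1 = 258.9 N·m clockwise.
Speaker: 4.8 × 9.81 = 47.09 N down at 2 m → arm 2 m, τ = 47.09 × 2 = 94.18 N·m clockwise.
Weight: 56 × 9.81 = 549.4 N down at 0.85 m → arm 0.85 m, τ = 549.4 × 0.85 = 467 N·m clockwise.
Net load moment about support A = 820.1 N·m clockwise.
Reaction R at support B is upward at 1.6 m, arm 1.6 m → moment R × 1.6 counterclockwise.
Setting net torque to zero: R × 1.6 = 820.1 → R = 513 N.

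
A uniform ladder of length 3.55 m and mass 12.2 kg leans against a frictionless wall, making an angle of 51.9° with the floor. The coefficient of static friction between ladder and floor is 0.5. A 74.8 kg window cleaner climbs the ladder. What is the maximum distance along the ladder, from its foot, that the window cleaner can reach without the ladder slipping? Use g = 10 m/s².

d ≈ 2.34 m

Choose the foot of the ladder as the axis so the floor normal and friction both act there and drop out.
Ladder weight 12.2×10 = 122 N acts at 1.775 m along the ladder; its horizontal arm is 1.775·cos51.9° = 1.095 m → τ = 133.6 N·m clockwise.
Window cleaner weight 74.8×10 = 748 N at distance d → arm d·cos51.9° → τ = 748·d·0.617 clockwise.
Wall normal N at the top has arm L sinθ = 2.794 m counterclockwise, so Στ = 0 gives N·2.794 = 133.6 + 461.5·d.
ΣFy = 0 ⇒ N_floor = 870 N, so the maximum friction is μ_s·N_floor = 0.5×870 = 435 N. ΣFx = 0 ⇒ N_wall = f, so at the slipping point N = 435 N.
Substituting: 435×2.794 = 133.6 + 461.5·d ⇒ d = (1215 − 133.6) / 461.5 = 2.34 m.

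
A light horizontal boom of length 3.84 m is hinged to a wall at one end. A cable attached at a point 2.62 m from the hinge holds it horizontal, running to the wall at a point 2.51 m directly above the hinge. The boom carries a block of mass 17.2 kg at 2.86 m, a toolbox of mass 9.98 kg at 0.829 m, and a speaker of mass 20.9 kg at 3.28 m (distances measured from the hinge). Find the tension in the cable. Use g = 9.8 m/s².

Choose the hinge as the axis so the unknown hinge reaction has zero arm there.
Block: 17.2 × 9.8 = 168.6 N down at 2.86 m → arm 2.86 m, τ = 168.6 × 2.86 = 482.2 N·m clockwise.
Toolbox: 9.98 × 9.8 = 97.8 N down at 0.829 m → arm 0.829 m, τ = 97.8 × 0.829 = 81.08 N·m clockwise.
Speaker: 20.9 × 9.8 = 204.8 N down at 3.28 m → arm 3.28 m, τ = 204.8 × 3.28 = 671.7 N·m clockwise.
Total clockwise load moment = 1235 N·m.
The cable tension T acts at 2.62 m; only its component perpendicular to the boom, T sinθ, produces torque. sinθ = h/√(h²+d²) = 2.51/√(2.51²+2.62²) = 0.6918.
Στ = 0 ⇒ T × 2.62 × 0.6918 = 1235 ⇒ T = 1235 / 1.813 = 681 N.

T ≈ 681 N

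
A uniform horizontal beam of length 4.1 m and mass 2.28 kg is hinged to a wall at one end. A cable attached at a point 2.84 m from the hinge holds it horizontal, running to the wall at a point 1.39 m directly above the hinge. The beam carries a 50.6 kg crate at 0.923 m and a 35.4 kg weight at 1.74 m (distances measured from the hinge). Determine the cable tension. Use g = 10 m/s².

T ≈ 905 N

Sum moments about the hinge (the unknown hinge reaction has zero arm there).
Beam weight: 2.28 × 10 = 22.8 N down at 2.05 m → arm 2.05 m, τ = 22.8 × 2.05 = 46.74 N·m clockwise.
Crate: 50.6 × 10 = 506 N down at 0.923 m → arm 0.923 m, τ = 506 × 0.923 = 467 N·m clockwise.
Weight: 35.4 × 10 = 354 N down at 1.74 m → arm 1.74 m, τ = 354 × 1.74 = 616 N·m clockwise.
Total clockwise load moment = 1130 N·m.
The cable tension T acts at 2.84 m; only its component perpendicular to the beam, T sinθ, produces torque. sinθ = h/√(h²+d²) = 1.39/√(1.39²+2.84²) = 0.4396.
For rotational equilibrium, T × 2.84 × 0.4396 = 1130, so T = 1130 / 1.248 = 905 N.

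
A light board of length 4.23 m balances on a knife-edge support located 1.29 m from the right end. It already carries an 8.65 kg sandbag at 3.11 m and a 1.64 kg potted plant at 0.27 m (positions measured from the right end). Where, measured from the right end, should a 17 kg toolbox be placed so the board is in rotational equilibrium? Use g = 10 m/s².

x ≈ 0.462 m from the right end

Sum moments about the knife-edge support (at 1.29 m from the right end) (the support reaction has zero arm there).
Sandbag: 8.65 × 10 = 86.5 N down at 3.11 m → arm 1.82 m, τ = 86.5 × 1.82 = 157.4 N·m counterclockwise.
Potted plant: 1.64 × 10 = 16.4 N down at 0.27 m → arm 1.02 m, τ = 16.4 × 1.02 = 16.73 N·m clockwise.
Net moment of existing loads = 140.7 N·m counterclockwise.
The toolbox weighs 17 × 10 = 170 N and must supply an equal clockwise moment, so its lever arm about the knife-edge support is 140.7 / 170 = 0.828 m.
That puts it at 1.29 − 0.828 = 0.462 m from the right end.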